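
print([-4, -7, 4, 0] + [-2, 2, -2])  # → [-4, -7, 4, 0, -2, 2, -2]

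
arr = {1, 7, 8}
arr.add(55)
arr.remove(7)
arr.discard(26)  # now {1, 8, 55}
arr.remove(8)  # {1, 55}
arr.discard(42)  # {1, 55}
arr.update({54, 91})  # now {1, 54, 55, 91}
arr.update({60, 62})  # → {1, 54, 55, 60, 62, 91}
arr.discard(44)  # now {1, 54, 55, 60, 62, 91}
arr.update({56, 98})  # {1, 54, 55, 56, 60, 62, 91, 98}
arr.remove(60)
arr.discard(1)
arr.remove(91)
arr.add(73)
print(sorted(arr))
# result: [54, 55, 56, 62, 73, 98]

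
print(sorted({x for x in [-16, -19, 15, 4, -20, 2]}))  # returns [-20, -19, -16, 2, 4, 15]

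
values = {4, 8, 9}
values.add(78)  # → {4, 8, 9, 78}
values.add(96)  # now {4, 8, 9, 78, 96}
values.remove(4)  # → {8, 9, 78, 96}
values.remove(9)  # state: {8, 78, 96}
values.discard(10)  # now {8, 78, 96}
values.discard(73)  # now {8, 78, 96}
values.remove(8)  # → {78, 96}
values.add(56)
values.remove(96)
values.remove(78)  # {56}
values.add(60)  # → {56, 60}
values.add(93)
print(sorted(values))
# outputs [56, 60, 93]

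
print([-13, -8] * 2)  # [-13, -8, -13, -8]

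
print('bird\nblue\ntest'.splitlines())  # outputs ['bird', 'blue', 'test']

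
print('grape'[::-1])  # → eparg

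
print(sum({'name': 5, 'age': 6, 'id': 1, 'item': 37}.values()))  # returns 49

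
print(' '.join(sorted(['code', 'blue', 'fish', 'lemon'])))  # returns blue code fish lemon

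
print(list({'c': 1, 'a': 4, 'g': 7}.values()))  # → [1, 4, 7]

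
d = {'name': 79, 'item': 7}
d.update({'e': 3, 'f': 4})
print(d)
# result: {'name': 79, 'item': 7, 'e': 3, 'f': 4}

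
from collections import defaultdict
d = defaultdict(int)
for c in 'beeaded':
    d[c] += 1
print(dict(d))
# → {'b': 1, 'e': 3, 'a': 1, 'd': 2}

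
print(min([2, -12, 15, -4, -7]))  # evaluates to -12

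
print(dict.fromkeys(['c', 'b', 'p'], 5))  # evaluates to {'c': 5, 'b': 5, 'p': 5}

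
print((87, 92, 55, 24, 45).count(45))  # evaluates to 1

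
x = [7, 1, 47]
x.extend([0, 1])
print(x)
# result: [7, 1, 47, 0, 1]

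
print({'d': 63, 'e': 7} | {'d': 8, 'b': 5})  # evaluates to {'d': 8, 'e': 7, 'b': 5}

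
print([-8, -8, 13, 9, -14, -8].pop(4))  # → -14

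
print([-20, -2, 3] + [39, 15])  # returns [-20, -2, 3, 39, 15]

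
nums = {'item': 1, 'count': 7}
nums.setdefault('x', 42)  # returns 42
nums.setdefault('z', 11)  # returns 11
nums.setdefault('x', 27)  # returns 42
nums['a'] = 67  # {'item': 1, 'count': 7, 'x': 42, 'z': 11, 'a': 67}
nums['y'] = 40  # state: {'item': 1, 'count': 7, 'x': 42, 'z': 11, 'a': 67, 'y': 40}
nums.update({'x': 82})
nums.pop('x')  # 82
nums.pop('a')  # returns 67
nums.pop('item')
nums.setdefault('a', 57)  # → 57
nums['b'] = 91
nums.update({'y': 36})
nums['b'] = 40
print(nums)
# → {'count': 7, 'z': 11, 'y': 36, 'a': 57, 'b': 40}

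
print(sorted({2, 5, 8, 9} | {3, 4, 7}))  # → [2, 3, 4, 5, 7, 8, 9]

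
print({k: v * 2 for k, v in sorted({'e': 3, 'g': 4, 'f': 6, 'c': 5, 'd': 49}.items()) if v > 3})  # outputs {'c': 10, 'd': 98, 'f': 12, 'g': 8}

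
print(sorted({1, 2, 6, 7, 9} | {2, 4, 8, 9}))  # [1, 2, 4, 6, 7, 8, 9]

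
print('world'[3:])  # ld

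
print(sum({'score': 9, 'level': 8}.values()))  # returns 17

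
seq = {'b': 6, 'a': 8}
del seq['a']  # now {'b': 6}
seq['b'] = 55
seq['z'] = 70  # {'b': 55, 'z': 70}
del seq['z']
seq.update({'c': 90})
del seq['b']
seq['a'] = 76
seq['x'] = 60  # {'c': 90, 'a': 76, 'x': 60}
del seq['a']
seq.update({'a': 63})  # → {'c': 90, 'x': 60, 'a': 63}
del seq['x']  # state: {'c': 90, 'a': 63}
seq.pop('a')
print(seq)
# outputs {'c': 90}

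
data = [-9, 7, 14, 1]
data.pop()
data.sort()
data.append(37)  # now [-9, 7, 14, 37]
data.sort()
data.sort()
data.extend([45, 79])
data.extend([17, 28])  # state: [-9, 7, 14, 37, 45, 79, 17, 28]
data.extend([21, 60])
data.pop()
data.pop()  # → 21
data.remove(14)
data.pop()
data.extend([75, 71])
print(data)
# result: [-9, 7, 37, 45, 79, 17, 75, 71]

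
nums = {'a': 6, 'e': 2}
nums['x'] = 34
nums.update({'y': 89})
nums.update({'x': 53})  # {'a': 6, 'e': 2, 'x': 53, 'y': 89}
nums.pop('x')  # 53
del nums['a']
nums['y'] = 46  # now {'e': 2, 'y': 46}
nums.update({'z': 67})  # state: {'e': 2, 'y': 46, 'z': 67}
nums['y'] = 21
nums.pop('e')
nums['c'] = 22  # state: {'y': 21, 'z': 67, 'c': 22}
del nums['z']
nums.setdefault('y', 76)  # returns 21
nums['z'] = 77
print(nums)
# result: {'y': 21, 'c': 22, 'z': 77}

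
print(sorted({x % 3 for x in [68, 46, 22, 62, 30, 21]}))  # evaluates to [0, 1, 2]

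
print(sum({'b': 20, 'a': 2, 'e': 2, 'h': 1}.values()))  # 25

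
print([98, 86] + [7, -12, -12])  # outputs [98, 86, 7, -12, -12]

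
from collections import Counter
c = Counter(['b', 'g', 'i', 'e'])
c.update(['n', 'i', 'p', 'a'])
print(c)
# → Counter({'i': 2, 'b': 1, 'g': 1, 'e': 1, 'n': 1, 'p': 1, 'a': 1})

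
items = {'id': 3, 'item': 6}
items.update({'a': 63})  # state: {'id': 3, 'item': 6, 'a': 63}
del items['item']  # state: {'id': 3, 'a': 63}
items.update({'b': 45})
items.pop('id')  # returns 3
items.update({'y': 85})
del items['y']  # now {'a': 63, 'b': 45}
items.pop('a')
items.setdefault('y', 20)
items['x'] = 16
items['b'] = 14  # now {'b': 14, 'y': 20, 'x': 16}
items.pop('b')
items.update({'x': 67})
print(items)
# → {'y': 20, 'x': 67}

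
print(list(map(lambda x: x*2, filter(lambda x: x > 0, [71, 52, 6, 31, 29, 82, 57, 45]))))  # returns [142, 104, 12, 62, 58, 164, 114, 90]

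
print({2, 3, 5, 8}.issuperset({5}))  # True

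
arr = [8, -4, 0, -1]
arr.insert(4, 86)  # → [8, -4, 0, -1, 86]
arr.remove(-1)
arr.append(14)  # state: [8, -4, 0, 86, 14]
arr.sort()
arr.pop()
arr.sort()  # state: [-4, 0, 8, 14]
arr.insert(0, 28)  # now [28, -4, 0, 8, 14]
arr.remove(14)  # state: [28, -4, 0, 8]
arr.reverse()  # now [8, 0, -4, 28]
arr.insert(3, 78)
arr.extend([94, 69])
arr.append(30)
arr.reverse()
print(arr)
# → [30, 69, 94, 28, 78, -4, 0, 8]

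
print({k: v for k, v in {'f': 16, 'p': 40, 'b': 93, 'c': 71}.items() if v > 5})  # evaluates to {'f': 16, 'p': 40, 'b': 93, 'c': 71}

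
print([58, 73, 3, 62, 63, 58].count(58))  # 2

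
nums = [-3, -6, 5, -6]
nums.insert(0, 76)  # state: [76, -3, -6, 5, -6]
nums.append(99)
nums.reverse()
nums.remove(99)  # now [-6, 5, -6, -3, 76]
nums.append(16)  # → [-6, 5, -6, -3, 76, 16]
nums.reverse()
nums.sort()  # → [-6, -6, -3, 5, 16, 76]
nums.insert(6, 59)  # [-6, -6, -3, 5, 16, 76, 59]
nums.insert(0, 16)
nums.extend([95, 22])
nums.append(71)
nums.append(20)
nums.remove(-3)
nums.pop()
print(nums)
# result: [16, -6, -6, 5, 16, 76, 59, 95, 22, 71]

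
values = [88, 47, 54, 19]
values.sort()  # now [19, 47, 54, 88]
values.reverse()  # [88, 54, 47, 19]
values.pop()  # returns 19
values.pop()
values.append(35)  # [88, 54, 35]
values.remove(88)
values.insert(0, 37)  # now [37, 54, 35]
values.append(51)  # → [37, 54, 35, 51]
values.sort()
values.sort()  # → [35, 37, 51, 54]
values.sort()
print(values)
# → [35, 37, 51, 54]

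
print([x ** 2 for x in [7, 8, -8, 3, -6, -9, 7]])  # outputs [49, 64, 64, 9, 36, 81, 49]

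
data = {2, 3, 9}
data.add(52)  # {2, 3, 9, 52}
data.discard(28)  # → {2, 3, 9, 52}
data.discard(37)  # {2, 3, 9, 52}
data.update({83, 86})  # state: {2, 3, 9, 52, 83, 86}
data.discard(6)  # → {2, 3, 9, 52, 83, 86}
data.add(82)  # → {2, 3, 9, 52, 82, 83, 86}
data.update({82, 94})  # {2, 3, 9, 52, 82, 83, 86, 94}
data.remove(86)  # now {2, 3, 9, 52, 82, 83, 94}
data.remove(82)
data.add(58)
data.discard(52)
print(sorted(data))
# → [2, 3, 9, 58, 83, 94]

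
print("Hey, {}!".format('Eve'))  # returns Hey, Eve!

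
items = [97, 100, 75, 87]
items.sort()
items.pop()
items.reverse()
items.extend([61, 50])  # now [97, 87, 75, 61, 50]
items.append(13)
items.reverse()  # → [13, 50, 61, 75, 87, 97]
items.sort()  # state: [13, 50, 61, 75, 87, 97]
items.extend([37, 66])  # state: [13, 50, 61, 75, 87, 97, 37, 66]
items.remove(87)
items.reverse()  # [66, 37, 97, 75, 61, 50, 13]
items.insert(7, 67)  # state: [66, 37, 97, 75, 61, 50, 13, 67]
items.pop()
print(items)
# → [66, 37, 97, 75, 61, 50, 13]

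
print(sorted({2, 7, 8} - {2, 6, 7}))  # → [8]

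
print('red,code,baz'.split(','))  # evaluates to ['red', 'code', 'baz']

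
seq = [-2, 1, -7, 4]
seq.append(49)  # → [-2, 1, -7, 4, 49]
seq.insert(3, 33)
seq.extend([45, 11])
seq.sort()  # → [-7, -2, 1, 4, 11, 33, 45, 49]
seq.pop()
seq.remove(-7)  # [-2, 1, 4, 11, 33, 45]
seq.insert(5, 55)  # [-2, 1, 4, 11, 33, 55, 45]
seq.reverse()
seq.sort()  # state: [-2, 1, 4, 11, 33, 45, 55]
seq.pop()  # 55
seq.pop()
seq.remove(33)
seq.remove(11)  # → [-2, 1, 4]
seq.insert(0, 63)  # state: [63, -2, 1, 4]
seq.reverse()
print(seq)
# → [4, 1, -2, 63]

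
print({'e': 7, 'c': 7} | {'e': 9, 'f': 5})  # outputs {'e': 9, 'c': 7, 'f': 5}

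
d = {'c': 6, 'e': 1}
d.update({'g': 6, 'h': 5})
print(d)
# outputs {'c': 6, 'e': 1, 'g': 6, 'h': 5}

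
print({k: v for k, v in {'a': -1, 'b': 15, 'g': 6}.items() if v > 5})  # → {'b': 15, 'g': 6}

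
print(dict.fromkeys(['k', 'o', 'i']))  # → {'k': None, 'o': None, 'i': None}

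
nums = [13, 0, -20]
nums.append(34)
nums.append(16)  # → [13, 0, -20, 34, 16]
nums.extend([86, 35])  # [13, 0, -20, 34, 16, 86, 35]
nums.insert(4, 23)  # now [13, 0, -20, 34, 23, 16, 86, 35]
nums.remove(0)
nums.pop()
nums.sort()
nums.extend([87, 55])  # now [-20, 13, 16, 23, 34, 86, 87, 55]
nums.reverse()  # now [55, 87, 86, 34, 23, 16, 13, -20]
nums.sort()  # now [-20, 13, 16, 23, 34, 55, 86, 87]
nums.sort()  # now [-20, 13, 16, 23, 34, 55, 86, 87]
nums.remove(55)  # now [-20, 13, 16, 23, 34, 86, 87]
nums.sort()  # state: [-20, 13, 16, 23, 34, 86, 87]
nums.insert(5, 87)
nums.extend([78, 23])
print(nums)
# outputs [-20, 13, 16, 23, 34, 87, 86, 87, 78, 23]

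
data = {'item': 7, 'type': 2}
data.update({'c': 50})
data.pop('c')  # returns 50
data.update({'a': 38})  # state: {'item': 7, 'type': 2, 'a': 38}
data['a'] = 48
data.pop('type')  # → 2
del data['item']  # {'a': 48}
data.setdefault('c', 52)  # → 52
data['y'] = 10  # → {'a': 48, 'c': 52, 'y': 10}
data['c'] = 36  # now {'a': 48, 'c': 36, 'y': 10}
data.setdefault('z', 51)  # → 51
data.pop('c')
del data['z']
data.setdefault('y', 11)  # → 10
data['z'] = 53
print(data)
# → {'a': 48, 'y': 10, 'z': 53}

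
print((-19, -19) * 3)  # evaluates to (-19, -19, -19, -19, -19, -19)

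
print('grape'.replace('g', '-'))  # -rape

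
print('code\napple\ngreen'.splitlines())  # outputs ['code', 'apple', 'green']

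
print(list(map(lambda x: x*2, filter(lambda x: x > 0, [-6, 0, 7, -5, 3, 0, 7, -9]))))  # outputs [14, 6, 14]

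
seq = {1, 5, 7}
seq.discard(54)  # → {1, 5, 7}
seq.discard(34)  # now {1, 5, 7}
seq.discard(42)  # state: {1, 5, 7}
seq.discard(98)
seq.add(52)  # {1, 5, 7, 52}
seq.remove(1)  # {5, 7, 52}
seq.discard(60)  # {5, 7, 52}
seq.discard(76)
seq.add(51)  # {5, 7, 51, 52}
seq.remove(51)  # {5, 7, 52}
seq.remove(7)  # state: {5, 52}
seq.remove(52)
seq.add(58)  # {5, 58}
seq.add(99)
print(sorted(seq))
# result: [5, 58, 99]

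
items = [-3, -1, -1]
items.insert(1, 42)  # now [-3, 42, -1, -1]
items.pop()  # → -1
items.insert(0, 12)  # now [12, -3, 42, -1]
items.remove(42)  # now [12, -3, -1]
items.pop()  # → -1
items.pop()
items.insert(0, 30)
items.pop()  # 12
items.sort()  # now [30]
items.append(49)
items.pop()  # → 49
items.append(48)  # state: [30, 48]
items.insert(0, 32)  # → [32, 30, 48]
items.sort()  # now [30, 32, 48]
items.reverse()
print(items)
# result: [48, 32, 30]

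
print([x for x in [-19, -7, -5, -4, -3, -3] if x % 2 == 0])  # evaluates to [-4]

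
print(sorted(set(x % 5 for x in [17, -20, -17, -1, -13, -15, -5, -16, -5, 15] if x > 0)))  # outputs [0, 2]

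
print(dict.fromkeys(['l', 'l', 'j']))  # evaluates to {'l': None, 'j': None}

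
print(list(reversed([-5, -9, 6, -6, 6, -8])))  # [-8, 6, -6, 6, -9, -5]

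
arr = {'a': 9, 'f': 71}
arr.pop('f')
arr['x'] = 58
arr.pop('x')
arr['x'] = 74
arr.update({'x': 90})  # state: {'a': 9, 'x': 90}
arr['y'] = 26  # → {'a': 9, 'x': 90, 'y': 26}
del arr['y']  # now {'a': 9, 'x': 90}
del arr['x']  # {'a': 9}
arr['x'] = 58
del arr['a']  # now {'x': 58}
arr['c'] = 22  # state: {'x': 58, 'c': 22}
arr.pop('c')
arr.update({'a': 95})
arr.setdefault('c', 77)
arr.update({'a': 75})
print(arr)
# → {'x': 58, 'a': 75, 'c': 77}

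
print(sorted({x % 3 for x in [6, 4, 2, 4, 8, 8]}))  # [0, 1, 2]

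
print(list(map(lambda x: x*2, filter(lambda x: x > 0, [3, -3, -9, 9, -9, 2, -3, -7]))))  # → [6, 18, 4]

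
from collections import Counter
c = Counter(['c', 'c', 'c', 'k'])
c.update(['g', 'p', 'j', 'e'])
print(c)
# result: Counter({'c': 3, 'k': 1, 'g': 1, 'p': 1, 'j': 1, 'e': 1})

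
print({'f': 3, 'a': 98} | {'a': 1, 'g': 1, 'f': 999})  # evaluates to {'f': 999, 'a': 1, 'g': 1}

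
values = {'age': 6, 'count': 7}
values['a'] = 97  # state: {'age': 6, 'count': 7, 'a': 97}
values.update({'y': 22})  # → {'age': 6, 'count': 7, 'a': 97, 'y': 22}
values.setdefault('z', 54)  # 54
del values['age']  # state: {'count': 7, 'a': 97, 'y': 22, 'z': 54}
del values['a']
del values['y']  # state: {'count': 7, 'z': 54}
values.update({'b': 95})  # {'count': 7, 'z': 54, 'b': 95}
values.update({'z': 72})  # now {'count': 7, 'z': 72, 'b': 95}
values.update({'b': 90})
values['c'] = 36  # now {'count': 7, 'z': 72, 'b': 90, 'c': 36}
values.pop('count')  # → 7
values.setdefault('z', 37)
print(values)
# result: {'z': 72, 'b': 90, 'c': 36}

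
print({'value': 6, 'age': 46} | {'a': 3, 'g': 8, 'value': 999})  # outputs {'value': 999, 'age': 46, 'a': 3, 'g': 8}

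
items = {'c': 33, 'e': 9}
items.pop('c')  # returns 33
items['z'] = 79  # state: {'e': 9, 'z': 79}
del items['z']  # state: {'e': 9}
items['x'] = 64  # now {'e': 9, 'x': 64}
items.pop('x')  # 64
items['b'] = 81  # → {'e': 9, 'b': 81}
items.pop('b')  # 81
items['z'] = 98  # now {'e': 9, 'z': 98}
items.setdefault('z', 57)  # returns 98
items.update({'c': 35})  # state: {'e': 9, 'z': 98, 'c': 35}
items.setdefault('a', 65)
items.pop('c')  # 35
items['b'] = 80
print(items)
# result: {'e': 9, 'z': 98, 'a': 65, 'b': 80}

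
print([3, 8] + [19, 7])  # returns [3, 8, 19, 7]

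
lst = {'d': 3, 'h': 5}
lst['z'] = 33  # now {'d': 3, 'h': 5, 'z': 33}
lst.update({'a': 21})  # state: {'d': 3, 'h': 5, 'z': 33, 'a': 21}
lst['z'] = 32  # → {'d': 3, 'h': 5, 'z': 32, 'a': 21}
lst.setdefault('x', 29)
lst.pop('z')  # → 32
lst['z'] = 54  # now {'d': 3, 'h': 5, 'a': 21, 'x': 29, 'z': 54}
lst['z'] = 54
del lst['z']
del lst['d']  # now {'h': 5, 'a': 21, 'x': 29}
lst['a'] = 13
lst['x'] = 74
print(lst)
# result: {'h': 5, 'a': 13, 'x': 74}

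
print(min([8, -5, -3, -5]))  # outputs -5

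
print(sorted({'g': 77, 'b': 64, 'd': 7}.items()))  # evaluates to [('b', 64), ('d', 7), ('g', 77)]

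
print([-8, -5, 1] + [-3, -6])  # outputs [-8, -5, 1, -3, -6]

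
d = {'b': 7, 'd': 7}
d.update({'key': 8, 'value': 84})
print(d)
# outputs {'b': 7, 'd': 7, 'key': 8, 'value': 84}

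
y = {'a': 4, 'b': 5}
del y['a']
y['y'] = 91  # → {'b': 5, 'y': 91}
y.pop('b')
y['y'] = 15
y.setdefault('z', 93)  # 93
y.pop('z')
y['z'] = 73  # {'y': 15, 'z': 73}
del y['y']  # {'z': 73}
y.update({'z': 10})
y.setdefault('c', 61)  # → 61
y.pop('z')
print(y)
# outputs {'c': 61}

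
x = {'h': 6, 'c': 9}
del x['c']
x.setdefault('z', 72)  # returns 72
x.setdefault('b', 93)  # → 93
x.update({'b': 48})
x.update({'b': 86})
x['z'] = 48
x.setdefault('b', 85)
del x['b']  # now {'h': 6, 'z': 48}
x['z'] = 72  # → {'h': 6, 'z': 72}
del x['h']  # {'z': 72}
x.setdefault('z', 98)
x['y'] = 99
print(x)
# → {'z': 72, 'y': 99}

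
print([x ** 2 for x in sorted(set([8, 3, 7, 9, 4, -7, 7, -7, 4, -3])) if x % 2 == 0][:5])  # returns [16, 64]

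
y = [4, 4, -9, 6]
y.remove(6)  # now [4, 4, -9]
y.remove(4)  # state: [4, -9]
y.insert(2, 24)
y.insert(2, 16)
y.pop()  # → 24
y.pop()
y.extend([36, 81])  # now [4, -9, 36, 81]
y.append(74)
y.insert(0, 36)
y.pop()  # 74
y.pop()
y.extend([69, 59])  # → [36, 4, -9, 36, 69, 59]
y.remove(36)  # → [4, -9, 36, 69, 59]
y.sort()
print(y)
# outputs [-9, 4, 36, 59, 69]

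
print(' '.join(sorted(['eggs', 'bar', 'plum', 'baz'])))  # bar baz eggs plum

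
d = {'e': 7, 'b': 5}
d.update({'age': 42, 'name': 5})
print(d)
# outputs {'e': 7, 'b': 5, 'age': 42, 'name': 5}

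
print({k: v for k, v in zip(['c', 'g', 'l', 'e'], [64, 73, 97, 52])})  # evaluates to {'c': 64, 'g': 73, 'l': 97, 'e': 52}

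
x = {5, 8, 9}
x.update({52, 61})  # {5, 8, 9, 52, 61}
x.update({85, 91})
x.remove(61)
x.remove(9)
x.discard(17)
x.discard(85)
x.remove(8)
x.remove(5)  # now {52, 91}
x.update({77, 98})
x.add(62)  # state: {52, 62, 77, 91, 98}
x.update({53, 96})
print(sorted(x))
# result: [52, 53, 62, 77, 91, 96, 98]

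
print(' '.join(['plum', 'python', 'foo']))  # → plum python foo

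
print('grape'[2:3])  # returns a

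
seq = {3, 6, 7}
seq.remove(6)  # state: {3, 7}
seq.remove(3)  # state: {7}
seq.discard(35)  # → {7}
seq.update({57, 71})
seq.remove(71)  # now {7, 57}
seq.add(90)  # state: {7, 57, 90}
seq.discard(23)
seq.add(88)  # {7, 57, 88, 90}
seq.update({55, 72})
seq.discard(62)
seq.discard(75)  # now {7, 55, 57, 72, 88, 90}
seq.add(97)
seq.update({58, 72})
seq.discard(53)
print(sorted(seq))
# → [7, 55, 57, 58, 72, 88, 90, 97]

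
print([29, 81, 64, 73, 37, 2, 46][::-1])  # [46, 2, 37, 73, 64, 81, 29]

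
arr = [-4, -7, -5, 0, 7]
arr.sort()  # [-7, -5, -4, 0, 7]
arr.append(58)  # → [-7, -5, -4, 0, 7, 58]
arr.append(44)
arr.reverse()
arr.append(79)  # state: [44, 58, 7, 0, -4, -5, -7, 79]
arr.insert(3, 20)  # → [44, 58, 7, 20, 0, -4, -5, -7, 79]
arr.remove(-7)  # [44, 58, 7, 20, 0, -4, -5, 79]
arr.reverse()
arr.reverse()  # [44, 58, 7, 20, 0, -4, -5, 79]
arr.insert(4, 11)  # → [44, 58, 7, 20, 11, 0, -4, -5, 79]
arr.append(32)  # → [44, 58, 7, 20, 11, 0, -4, -5, 79, 32]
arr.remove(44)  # [58, 7, 20, 11, 0, -4, -5, 79, 32]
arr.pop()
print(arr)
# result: [58, 7, 20, 11, 0, -4, -5, 79]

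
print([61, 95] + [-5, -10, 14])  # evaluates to [61, 95, -5, -10, 14]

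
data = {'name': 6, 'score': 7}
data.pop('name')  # 6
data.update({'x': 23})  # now {'score': 7, 'x': 23}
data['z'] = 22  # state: {'score': 7, 'x': 23, 'z': 22}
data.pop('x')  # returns 23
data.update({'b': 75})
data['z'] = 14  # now {'score': 7, 'z': 14, 'b': 75}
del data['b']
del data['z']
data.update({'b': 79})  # {'score': 7, 'b': 79}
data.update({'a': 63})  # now {'score': 7, 'b': 79, 'a': 63}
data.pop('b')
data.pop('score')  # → 7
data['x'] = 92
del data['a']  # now {'x': 92}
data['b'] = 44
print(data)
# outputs {'x': 92, 'b': 44}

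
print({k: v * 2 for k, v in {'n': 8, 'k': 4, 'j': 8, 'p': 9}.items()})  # {'n': 16, 'k': 8, 'j': 16, 'p': 18}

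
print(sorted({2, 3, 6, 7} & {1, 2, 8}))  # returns [2]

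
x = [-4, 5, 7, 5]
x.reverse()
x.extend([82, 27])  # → [5, 7, 5, -4, 82, 27]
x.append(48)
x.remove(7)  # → [5, 5, -4, 82, 27, 48]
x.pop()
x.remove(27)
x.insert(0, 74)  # [74, 5, 5, -4, 82]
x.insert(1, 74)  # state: [74, 74, 5, 5, -4, 82]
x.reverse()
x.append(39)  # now [82, -4, 5, 5, 74, 74, 39]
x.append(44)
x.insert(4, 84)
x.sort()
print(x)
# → [-4, 5, 5, 39, 44, 74, 74, 82, 84]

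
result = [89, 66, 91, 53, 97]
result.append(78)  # [89, 66, 91, 53, 97, 78]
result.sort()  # [53, 66, 78, 89, 91, 97]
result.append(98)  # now [53, 66, 78, 89, 91, 97, 98]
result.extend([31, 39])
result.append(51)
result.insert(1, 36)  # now [53, 36, 66, 78, 89, 91, 97, 98, 31, 39, 51]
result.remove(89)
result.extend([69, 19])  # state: [53, 36, 66, 78, 91, 97, 98, 31, 39, 51, 69, 19]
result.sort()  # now [19, 31, 36, 39, 51, 53, 66, 69, 78, 91, 97, 98]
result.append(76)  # [19, 31, 36, 39, 51, 53, 66, 69, 78, 91, 97, 98, 76]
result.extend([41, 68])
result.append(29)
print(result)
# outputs [19, 31, 36, 39, 51, 53, 66, 69, 78, 91, 97, 98, 76, 41, 68, 29]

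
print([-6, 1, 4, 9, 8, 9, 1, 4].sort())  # None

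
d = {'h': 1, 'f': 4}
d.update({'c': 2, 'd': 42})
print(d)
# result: {'h': 1, 'f': 4, 'c': 2, 'd': 42}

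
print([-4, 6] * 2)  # [-4, 6, -4, 6]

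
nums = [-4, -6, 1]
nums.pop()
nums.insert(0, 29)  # [29, -4, -6]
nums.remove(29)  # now [-4, -6]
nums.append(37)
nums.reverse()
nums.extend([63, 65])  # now [37, -6, -4, 63, 65]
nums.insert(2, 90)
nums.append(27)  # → [37, -6, 90, -4, 63, 65, 27]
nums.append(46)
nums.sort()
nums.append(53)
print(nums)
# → [-6, -4, 27, 37, 46, 63, 65, 90, 53]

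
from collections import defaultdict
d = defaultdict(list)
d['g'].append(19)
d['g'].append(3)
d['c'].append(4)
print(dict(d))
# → {'g': [19, 3], 'c': [4]}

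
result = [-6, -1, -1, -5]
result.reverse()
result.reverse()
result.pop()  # -5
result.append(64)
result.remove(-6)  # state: [-1, -1, 64]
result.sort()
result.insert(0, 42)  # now [42, -1, -1, 64]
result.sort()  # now [-1, -1, 42, 64]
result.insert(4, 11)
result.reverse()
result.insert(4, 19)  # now [11, 64, 42, -1, 19, -1]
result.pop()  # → -1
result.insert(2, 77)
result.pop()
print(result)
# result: [11, 64, 77, 42, -1]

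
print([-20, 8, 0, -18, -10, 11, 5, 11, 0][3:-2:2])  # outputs [-18, 11]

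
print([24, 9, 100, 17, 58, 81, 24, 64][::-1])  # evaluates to [64, 24, 81, 58, 17, 100, 9, 24]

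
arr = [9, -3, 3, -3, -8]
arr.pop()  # -8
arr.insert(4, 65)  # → [9, -3, 3, -3, 65]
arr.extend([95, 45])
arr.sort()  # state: [-3, -3, 3, 9, 45, 65, 95]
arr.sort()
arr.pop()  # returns 95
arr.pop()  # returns 65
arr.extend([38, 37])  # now [-3, -3, 3, 9, 45, 38, 37]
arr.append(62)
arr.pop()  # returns 62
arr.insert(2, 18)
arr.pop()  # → 37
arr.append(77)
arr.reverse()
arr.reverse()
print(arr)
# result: [-3, -3, 18, 3, 9, 45, 38, 77]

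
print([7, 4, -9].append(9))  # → None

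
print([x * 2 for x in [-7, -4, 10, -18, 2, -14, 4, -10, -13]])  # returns [-14, -8, 20, -36, 4, -28, 8, -20, -26]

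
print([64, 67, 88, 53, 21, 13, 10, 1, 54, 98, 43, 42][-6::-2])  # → [10, 21, 88, 64]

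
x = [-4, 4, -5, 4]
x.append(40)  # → [-4, 4, -5, 4, 40]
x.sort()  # [-5, -4, 4, 4, 40]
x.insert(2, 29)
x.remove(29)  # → [-5, -4, 4, 4, 40]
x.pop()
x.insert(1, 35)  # [-5, 35, -4, 4, 4]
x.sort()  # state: [-5, -4, 4, 4, 35]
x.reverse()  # [35, 4, 4, -4, -5]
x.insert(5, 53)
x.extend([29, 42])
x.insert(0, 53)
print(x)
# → [53, 35, 4, 4, -4, -5, 53, 29, 42]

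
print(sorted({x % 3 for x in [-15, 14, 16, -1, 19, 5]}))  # [0, 1, 2]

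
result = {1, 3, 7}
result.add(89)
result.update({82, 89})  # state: {1, 3, 7, 82, 89}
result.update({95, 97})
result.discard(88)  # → {1, 3, 7, 82, 89, 95, 97}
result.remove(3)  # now {1, 7, 82, 89, 95, 97}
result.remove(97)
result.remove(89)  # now {1, 7, 82, 95}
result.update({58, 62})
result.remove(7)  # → {1, 58, 62, 82, 95}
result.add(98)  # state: {1, 58, 62, 82, 95, 98}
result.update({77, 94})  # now {1, 58, 62, 77, 82, 94, 95, 98}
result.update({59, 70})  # {1, 58, 59, 62, 70, 77, 82, 94, 95, 98}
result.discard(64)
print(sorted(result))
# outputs [1, 58, 59, 62, 70, 77, 82, 94, 95, 98]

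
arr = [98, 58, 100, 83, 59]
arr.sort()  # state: [58, 59, 83, 98, 100]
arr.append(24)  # [58, 59, 83, 98, 100, 24]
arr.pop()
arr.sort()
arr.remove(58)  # [59, 83, 98, 100]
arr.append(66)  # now [59, 83, 98, 100, 66]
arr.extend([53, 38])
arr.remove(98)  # [59, 83, 100, 66, 53, 38]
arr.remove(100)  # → [59, 83, 66, 53, 38]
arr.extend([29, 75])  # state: [59, 83, 66, 53, 38, 29, 75]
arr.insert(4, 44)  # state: [59, 83, 66, 53, 44, 38, 29, 75]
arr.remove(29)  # [59, 83, 66, 53, 44, 38, 75]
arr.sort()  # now [38, 44, 53, 59, 66, 75, 83]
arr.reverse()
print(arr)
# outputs [83, 75, 66, 59, 53, 44, 38]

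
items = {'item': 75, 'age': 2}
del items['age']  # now {'item': 75}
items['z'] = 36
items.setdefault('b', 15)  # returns 15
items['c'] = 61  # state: {'item': 75, 'z': 36, 'b': 15, 'c': 61}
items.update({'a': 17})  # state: {'item': 75, 'z': 36, 'b': 15, 'c': 61, 'a': 17}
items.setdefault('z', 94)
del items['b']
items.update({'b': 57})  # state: {'item': 75, 'z': 36, 'c': 61, 'a': 17, 'b': 57}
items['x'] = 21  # {'item': 75, 'z': 36, 'c': 61, 'a': 17, 'b': 57, 'x': 21}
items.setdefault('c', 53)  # 61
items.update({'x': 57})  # {'item': 75, 'z': 36, 'c': 61, 'a': 17, 'b': 57, 'x': 57}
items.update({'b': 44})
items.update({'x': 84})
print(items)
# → {'item': 75, 'z': 36, 'c': 61, 'a': 17, 'b': 44, 'x': 84}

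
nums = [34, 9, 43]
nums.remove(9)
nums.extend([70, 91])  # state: [34, 43, 70, 91]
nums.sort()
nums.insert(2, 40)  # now [34, 43, 40, 70, 91]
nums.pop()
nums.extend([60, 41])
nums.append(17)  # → [34, 43, 40, 70, 60, 41, 17]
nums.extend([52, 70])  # [34, 43, 40, 70, 60, 41, 17, 52, 70]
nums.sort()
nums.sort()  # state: [17, 34, 40, 41, 43, 52, 60, 70, 70]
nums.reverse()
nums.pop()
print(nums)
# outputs [70, 70, 60, 52, 43, 41, 40, 34]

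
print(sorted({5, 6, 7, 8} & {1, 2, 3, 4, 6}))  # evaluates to [6]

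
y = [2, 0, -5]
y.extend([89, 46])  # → [2, 0, -5, 89, 46]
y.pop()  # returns 46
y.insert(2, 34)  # [2, 0, 34, -5, 89]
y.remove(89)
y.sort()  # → [-5, 0, 2, 34]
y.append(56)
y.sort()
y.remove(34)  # [-5, 0, 2, 56]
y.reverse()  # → [56, 2, 0, -5]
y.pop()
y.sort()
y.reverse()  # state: [56, 2, 0]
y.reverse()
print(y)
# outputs [0, 2, 56]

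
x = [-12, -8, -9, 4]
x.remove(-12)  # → [-8, -9, 4]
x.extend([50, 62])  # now [-8, -9, 4, 50, 62]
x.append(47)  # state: [-8, -9, 4, 50, 62, 47]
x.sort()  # [-9, -8, 4, 47, 50, 62]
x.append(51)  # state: [-9, -8, 4, 47, 50, 62, 51]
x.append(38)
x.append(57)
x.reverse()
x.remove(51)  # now [57, 38, 62, 50, 47, 4, -8, -9]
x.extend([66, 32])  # [57, 38, 62, 50, 47, 4, -8, -9, 66, 32]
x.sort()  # [-9, -8, 4, 32, 38, 47, 50, 57, 62, 66]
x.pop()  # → 66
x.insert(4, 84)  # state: [-9, -8, 4, 32, 84, 38, 47, 50, 57, 62]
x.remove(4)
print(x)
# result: [-9, -8, 32, 84, 38, 47, 50, 57, 62]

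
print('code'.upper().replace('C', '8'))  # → 8ODE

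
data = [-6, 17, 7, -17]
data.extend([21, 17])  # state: [-6, 17, 7, -17, 21, 17]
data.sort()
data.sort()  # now [-17, -6, 7, 17, 17, 21]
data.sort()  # [-17, -6, 7, 17, 17, 21]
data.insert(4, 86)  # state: [-17, -6, 7, 17, 86, 17, 21]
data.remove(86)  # [-17, -6, 7, 17, 17, 21]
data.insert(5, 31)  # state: [-17, -6, 7, 17, 17, 31, 21]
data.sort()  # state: [-17, -6, 7, 17, 17, 21, 31]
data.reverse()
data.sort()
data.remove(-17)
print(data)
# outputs [-6, 7, 17, 17, 21, 31]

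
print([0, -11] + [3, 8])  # [0, -11, 3, 8]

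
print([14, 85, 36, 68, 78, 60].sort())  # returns None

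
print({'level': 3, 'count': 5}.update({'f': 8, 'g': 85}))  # None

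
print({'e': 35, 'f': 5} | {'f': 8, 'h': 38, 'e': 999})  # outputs {'e': 999, 'f': 8, 'h': 38}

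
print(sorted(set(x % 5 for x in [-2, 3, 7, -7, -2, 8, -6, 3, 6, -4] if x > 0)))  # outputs [1, 2, 3]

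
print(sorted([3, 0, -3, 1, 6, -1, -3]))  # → [-3, -3, -1, 0, 1, 3, 6]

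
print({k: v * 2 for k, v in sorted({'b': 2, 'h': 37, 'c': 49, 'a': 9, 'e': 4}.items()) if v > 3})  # {'a': 18, 'c': 98, 'e': 8, 'h': 74}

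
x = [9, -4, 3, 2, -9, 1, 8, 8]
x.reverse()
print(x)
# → [8, 8, 1, -9, 2, 3, -4, 9]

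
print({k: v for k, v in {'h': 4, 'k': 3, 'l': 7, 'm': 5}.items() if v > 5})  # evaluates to {'l': 7}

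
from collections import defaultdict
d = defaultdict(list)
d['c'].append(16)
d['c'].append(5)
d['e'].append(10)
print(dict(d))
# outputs {'c': [16, 5], 'e': [10]}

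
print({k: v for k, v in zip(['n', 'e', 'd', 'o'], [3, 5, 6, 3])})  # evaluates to {'n': 3, 'e': 5, 'd': 6, 'o': 3}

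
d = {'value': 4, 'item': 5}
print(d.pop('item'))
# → 5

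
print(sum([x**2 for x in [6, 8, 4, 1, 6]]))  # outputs 153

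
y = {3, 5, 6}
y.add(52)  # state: {3, 5, 6, 52}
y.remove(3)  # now {5, 6, 52}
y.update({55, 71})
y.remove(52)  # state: {5, 6, 55, 71}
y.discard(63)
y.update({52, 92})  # {5, 6, 52, 55, 71, 92}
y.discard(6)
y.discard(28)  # {5, 52, 55, 71, 92}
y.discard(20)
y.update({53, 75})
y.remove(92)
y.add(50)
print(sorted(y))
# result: [5, 50, 52, 53, 55, 71, 75]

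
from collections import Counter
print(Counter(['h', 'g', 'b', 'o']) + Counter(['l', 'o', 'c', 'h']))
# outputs Counter({'h': 2, 'o': 2, 'g': 1, 'b': 1, 'l': 1, 'c': 1})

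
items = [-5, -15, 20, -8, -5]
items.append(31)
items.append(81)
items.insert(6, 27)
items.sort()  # [-15, -8, -5, -5, 20, 27, 31, 81]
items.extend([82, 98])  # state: [-15, -8, -5, -5, 20, 27, 31, 81, 82, 98]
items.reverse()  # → [98, 82, 81, 31, 27, 20, -5, -5, -8, -15]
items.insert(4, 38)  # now [98, 82, 81, 31, 38, 27, 20, -5, -5, -8, -15]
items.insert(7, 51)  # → [98, 82, 81, 31, 38, 27, 20, 51, -5, -5, -8, -15]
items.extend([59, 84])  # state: [98, 82, 81, 31, 38, 27, 20, 51, -5, -5, -8, -15, 59, 84]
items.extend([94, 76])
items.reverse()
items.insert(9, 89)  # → [76, 94, 84, 59, -15, -8, -5, -5, 51, 89, 20, 27, 38, 31, 81, 82, 98]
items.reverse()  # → [98, 82, 81, 31, 38, 27, 20, 89, 51, -5, -5, -8, -15, 59, 84, 94, 76]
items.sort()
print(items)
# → [-15, -8, -5, -5, 20, 27, 31, 38, 51, 59, 76, 81, 82, 84, 89, 94, 98]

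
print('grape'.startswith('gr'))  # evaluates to True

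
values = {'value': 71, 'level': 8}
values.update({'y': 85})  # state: {'value': 71, 'level': 8, 'y': 85}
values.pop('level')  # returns 8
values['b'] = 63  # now {'value': 71, 'y': 85, 'b': 63}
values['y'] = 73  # {'value': 71, 'y': 73, 'b': 63}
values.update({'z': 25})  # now {'value': 71, 'y': 73, 'b': 63, 'z': 25}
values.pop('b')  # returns 63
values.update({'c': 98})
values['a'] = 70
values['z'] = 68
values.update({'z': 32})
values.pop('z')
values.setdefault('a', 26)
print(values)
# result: {'value': 71, 'y': 73, 'c': 98, 'a': 70}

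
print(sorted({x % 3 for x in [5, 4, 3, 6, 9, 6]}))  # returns [0, 1, 2]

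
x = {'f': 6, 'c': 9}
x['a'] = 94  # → {'f': 6, 'c': 9, 'a': 94}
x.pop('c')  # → 9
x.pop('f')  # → 6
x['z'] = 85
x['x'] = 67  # {'a': 94, 'z': 85, 'x': 67}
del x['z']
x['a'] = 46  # {'a': 46, 'x': 67}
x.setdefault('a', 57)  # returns 46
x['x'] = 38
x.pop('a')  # 46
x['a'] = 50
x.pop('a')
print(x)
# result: {'x': 38}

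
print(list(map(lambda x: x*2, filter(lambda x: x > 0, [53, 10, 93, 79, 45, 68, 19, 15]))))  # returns [106, 20, 186, 158, 90, 136, 38, 30]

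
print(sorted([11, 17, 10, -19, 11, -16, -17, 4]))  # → [-19, -17, -16, 4, 10, 11, 11, 17]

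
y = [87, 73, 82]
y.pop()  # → 82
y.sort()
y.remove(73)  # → [87]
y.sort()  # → [87]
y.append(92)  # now [87, 92]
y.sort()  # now [87, 92]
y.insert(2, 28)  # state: [87, 92, 28]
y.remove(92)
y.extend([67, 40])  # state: [87, 28, 67, 40]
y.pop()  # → 40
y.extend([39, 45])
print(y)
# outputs [87, 28, 67, 39, 45]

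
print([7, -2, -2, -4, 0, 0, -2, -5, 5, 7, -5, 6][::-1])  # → [6, -5, 7, 5, -5, -2, 0, 0, -4, -2, -2, 7]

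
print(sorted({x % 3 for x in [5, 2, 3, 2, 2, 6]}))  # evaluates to [0, 2]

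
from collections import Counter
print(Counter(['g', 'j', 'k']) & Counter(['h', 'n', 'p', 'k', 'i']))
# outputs Counter({'k': 1})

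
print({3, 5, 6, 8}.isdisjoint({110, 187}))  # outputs True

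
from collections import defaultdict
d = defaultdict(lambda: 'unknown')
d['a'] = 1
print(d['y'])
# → unknown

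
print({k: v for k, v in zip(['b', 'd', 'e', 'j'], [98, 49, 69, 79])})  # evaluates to {'b': 98, 'd': 49, 'e': 69, 'j': 79}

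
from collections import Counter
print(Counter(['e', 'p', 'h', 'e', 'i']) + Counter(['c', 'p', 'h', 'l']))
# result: Counter({'e': 2, 'p': 2, 'h': 2, 'i': 1, 'c': 1, 'l': 1})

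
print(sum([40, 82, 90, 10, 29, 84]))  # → 335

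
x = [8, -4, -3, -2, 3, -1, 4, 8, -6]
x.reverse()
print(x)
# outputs [-6, 8, 4, -1, 3, -2, -3, -4, 8]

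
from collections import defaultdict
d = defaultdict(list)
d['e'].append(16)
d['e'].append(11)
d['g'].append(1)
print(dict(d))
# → {'e': [16, 11], 'g': [1]}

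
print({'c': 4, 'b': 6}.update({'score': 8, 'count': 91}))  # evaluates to None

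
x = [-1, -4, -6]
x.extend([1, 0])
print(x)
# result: [-1, -4, -6, 1, 0]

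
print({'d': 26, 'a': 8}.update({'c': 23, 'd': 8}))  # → None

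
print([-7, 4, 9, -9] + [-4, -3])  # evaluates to [-7, 4, 9, -9, -4, -3]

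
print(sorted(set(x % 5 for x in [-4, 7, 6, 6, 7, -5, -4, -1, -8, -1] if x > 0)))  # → [1, 2]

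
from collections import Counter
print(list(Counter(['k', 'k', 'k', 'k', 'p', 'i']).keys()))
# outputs ['k', 'p', 'i']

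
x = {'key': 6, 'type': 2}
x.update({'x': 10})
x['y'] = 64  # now {'key': 6, 'type': 2, 'x': 10, 'y': 64}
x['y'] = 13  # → {'key': 6, 'type': 2, 'x': 10, 'y': 13}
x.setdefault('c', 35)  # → 35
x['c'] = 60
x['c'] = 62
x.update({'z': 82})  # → {'key': 6, 'type': 2, 'x': 10, 'y': 13, 'c': 62, 'z': 82}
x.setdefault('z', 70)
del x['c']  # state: {'key': 6, 'type': 2, 'x': 10, 'y': 13, 'z': 82}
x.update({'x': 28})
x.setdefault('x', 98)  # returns 28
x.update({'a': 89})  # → {'key': 6, 'type': 2, 'x': 28, 'y': 13, 'z': 82, 'a': 89}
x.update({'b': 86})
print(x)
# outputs {'key': 6, 'type': 2, 'x': 28, 'y': 13, 'z': 82, 'a': 89, 'b': 86}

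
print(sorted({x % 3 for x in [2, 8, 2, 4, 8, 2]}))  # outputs [1, 2]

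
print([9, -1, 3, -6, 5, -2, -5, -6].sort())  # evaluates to None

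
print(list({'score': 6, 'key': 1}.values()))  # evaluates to [6, 1]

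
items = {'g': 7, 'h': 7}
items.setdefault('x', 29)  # 29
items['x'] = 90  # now {'g': 7, 'h': 7, 'x': 90}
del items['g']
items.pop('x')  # 90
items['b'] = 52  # {'h': 7, 'b': 52}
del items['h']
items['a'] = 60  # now {'b': 52, 'a': 60}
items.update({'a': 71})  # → {'b': 52, 'a': 71}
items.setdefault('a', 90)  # 71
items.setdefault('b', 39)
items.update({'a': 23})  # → {'b': 52, 'a': 23}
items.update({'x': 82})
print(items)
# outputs {'b': 52, 'a': 23, 'x': 82}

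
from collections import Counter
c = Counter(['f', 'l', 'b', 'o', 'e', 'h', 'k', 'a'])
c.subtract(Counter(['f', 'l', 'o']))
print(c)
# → Counter({'b': 1, 'e': 1, 'h': 1, 'k': 1, 'a': 1, 'f': 0, 'l': 0, 'o': 0})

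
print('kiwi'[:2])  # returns ki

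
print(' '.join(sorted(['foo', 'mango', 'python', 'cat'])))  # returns cat foo mango python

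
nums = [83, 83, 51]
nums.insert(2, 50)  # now [83, 83, 50, 51]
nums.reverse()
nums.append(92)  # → [51, 50, 83, 83, 92]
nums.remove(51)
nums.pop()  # 92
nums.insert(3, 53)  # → [50, 83, 83, 53]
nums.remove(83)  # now [50, 83, 53]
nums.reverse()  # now [53, 83, 50]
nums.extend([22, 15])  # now [53, 83, 50, 22, 15]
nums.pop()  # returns 15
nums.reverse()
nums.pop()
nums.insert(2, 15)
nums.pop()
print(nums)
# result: [22, 50, 15]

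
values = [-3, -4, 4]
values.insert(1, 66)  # [-3, 66, -4, 4]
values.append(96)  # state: [-3, 66, -4, 4, 96]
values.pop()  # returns 96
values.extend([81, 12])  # [-3, 66, -4, 4, 81, 12]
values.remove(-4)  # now [-3, 66, 4, 81, 12]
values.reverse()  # [12, 81, 4, 66, -3]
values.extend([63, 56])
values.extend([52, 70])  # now [12, 81, 4, 66, -3, 63, 56, 52, 70]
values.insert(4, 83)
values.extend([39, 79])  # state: [12, 81, 4, 66, 83, -3, 63, 56, 52, 70, 39, 79]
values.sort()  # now [-3, 4, 12, 39, 52, 56, 63, 66, 70, 79, 81, 83]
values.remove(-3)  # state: [4, 12, 39, 52, 56, 63, 66, 70, 79, 81, 83]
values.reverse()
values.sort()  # [4, 12, 39, 52, 56, 63, 66, 70, 79, 81, 83]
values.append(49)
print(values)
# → [4, 12, 39, 52, 56, 63, 66, 70, 79, 81, 83, 49]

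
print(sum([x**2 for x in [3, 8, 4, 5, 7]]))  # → 163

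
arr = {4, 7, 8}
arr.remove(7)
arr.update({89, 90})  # {4, 8, 89, 90}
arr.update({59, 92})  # {4, 8, 59, 89, 90, 92}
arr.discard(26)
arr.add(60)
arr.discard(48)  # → {4, 8, 59, 60, 89, 90, 92}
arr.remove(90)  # {4, 8, 59, 60, 89, 92}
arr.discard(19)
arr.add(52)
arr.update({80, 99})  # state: {4, 8, 52, 59, 60, 80, 89, 92, 99}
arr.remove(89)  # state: {4, 8, 52, 59, 60, 80, 92, 99}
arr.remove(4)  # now {8, 52, 59, 60, 80, 92, 99}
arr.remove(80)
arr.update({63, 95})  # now {8, 52, 59, 60, 63, 92, 95, 99}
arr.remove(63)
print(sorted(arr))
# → [8, 52, 59, 60, 92, 95, 99]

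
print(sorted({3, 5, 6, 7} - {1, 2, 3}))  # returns [5, 6, 7]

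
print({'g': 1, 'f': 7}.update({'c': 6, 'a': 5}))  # None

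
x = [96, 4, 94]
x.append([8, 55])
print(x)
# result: [96, 4, 94, [8, 55]]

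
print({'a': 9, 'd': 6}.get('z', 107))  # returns 107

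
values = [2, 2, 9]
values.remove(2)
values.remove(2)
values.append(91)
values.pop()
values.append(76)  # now [9, 76]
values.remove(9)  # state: [76]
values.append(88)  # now [76, 88]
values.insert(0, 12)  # [12, 76, 88]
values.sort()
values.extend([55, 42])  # [12, 76, 88, 55, 42]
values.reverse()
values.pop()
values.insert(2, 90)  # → [42, 55, 90, 88, 76]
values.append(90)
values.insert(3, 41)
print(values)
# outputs [42, 55, 90, 41, 88, 76, 90]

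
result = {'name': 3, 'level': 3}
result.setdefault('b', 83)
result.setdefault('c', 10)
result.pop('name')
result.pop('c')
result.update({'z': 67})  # {'level': 3, 'b': 83, 'z': 67}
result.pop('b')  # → 83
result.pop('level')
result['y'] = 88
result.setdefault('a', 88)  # 88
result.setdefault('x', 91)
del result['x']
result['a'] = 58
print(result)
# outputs {'z': 67, 'y': 88, 'a': 58}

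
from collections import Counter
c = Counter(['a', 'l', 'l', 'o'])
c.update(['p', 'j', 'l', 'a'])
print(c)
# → Counter({'l': 3, 'a': 2, 'o': 1, 'p': 1, 'j': 1})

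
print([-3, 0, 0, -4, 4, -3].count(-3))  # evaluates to 2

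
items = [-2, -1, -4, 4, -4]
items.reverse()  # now [-4, 4, -4, -1, -2]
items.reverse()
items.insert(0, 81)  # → [81, -2, -1, -4, 4, -4]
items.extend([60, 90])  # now [81, -2, -1, -4, 4, -4, 60, 90]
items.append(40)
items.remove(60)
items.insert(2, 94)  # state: [81, -2, 94, -1, -4, 4, -4, 90, 40]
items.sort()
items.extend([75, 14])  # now [-4, -4, -2, -1, 4, 40, 81, 90, 94, 75, 14]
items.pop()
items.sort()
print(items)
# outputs [-4, -4, -2, -1, 4, 40, 75, 81, 90, 94]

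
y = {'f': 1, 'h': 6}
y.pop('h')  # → 6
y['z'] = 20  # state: {'f': 1, 'z': 20}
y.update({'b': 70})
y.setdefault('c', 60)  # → 60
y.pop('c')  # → 60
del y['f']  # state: {'z': 20, 'b': 70}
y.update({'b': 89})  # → {'z': 20, 'b': 89}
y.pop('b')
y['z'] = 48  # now {'z': 48}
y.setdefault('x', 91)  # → 91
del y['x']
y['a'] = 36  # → {'z': 48, 'a': 36}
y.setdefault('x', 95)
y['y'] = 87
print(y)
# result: {'z': 48, 'a': 36, 'x': 95, 'y': 87}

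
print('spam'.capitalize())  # Spam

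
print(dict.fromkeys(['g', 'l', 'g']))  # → {'g': None, 'l': None}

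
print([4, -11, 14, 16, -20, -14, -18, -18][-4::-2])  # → [-20, 14, 4]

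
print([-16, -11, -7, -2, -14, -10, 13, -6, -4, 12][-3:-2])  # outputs [-6]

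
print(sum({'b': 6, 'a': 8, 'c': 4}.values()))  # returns 18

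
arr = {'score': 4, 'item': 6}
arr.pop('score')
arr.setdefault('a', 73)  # 73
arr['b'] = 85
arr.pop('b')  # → 85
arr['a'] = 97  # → {'item': 6, 'a': 97}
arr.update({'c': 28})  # {'item': 6, 'a': 97, 'c': 28}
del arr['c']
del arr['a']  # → {'item': 6}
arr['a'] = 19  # {'item': 6, 'a': 19}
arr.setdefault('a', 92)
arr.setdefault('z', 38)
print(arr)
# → {'item': 6, 'a': 19, 'z': 38}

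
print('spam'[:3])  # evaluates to spa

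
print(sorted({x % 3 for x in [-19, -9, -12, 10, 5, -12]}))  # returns [0, 1, 2]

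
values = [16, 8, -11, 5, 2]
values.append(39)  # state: [16, 8, -11, 5, 2, 39]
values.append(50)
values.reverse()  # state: [50, 39, 2, 5, -11, 8, 16]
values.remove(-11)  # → [50, 39, 2, 5, 8, 16]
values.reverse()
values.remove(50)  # [16, 8, 5, 2, 39]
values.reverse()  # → [39, 2, 5, 8, 16]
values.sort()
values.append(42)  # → [2, 5, 8, 16, 39, 42]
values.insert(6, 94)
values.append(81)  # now [2, 5, 8, 16, 39, 42, 94, 81]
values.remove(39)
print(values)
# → [2, 5, 8, 16, 42, 94, 81]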